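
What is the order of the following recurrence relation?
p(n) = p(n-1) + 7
The order is the largest lag k for which p(n-k) appears. Here the deepest term is p(n-1) (the 7 term is non-homogeneous and does not affect the order), so the order is 1.

Order 1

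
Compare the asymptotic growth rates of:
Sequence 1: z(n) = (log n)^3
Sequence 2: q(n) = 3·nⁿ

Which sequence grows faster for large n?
Comparing growth rates:
Growth-rate hierarchy: log n ≺ any polynomial ≺ any exponential cⁿ (c>1) ≺ n! ≺ nⁿ.
super-exponential nⁿ dominates polylogarithmic (log n)^3 asymptotically.

q(n) grows faster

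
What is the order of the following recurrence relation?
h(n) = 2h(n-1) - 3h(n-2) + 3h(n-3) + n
The order is the largest lag k for which h(n-k) appears. Here the deepest term is h(n-3) (the n term is non-homogeneous and does not affect the order), so the order is 3.

Order 3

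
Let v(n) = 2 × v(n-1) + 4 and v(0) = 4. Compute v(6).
Computing step by step:
v(0) = 4
v(1) = 2 × 4 + 4 = 12
v(2) = 2 × 12 + 4 = 28
v(3) = 2 × 28 + 4 = 60
v(4) = 2 × 60 + 4 = 124
v(5) = 2 × 124 + 4 = 252
v(6) = 2 × 252 + 4 = 508

508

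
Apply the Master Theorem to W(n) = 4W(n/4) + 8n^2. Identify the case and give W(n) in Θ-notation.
Master Theorem template: W(n) = a·W(n/b) + f(n).
Here: a=4, b=4, f(n)=8n^2
Compute log_b(a) = log_4(4) = 1.
f(n) = 8n^2 = Ω(n^(1+ε)) with ε = 1, and the regularity condition holds (a·f(n/b) = (a/b^2)·f(n) with a/b^2 = 4^-1 < 1). Case 3: W(n) = Θ(f(n)) = Θ(n^2).

Case 3: W(n) = Θ(n^2)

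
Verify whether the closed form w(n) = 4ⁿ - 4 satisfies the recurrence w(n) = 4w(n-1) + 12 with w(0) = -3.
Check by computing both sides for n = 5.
From the recurrence with w(0) = -3:
  w(0) = -3, w(1) = 0, w(2) = 12, w(3) = 60, w(4) = 252, w(5) = 1020
  so the recurrence gives w(5) = 1020.
From the proposed closed form w(n) = 4ⁿ - 4:
  w(5) = 1020.
Both sides give 1020 at n = 5, and the initial condition(s) match, so the closed form is consistent.

Yes, the closed form is correct.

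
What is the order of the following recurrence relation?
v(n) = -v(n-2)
The order is the largest lag k for which v(n-k) appears. Here the deepest term is v(n-2), so the order is 2.

Order 2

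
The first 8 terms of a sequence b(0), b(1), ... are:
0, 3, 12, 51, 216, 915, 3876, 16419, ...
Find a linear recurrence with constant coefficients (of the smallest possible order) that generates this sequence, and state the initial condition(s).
Look for the lowest-order linear relation among consecutive terms.
Observation: b(n) - 4·b(n-1) - (1)·b(n-2) = 0 holds for the shown terms, and no order-1 relation b(n) = α·b(n-1) + β fits.
Check at n=3: 4·12 + (1)·3 = 51. ✓

b(n) = 4b(n-1) + b(n-2), b(0) = 0, b(1) = 3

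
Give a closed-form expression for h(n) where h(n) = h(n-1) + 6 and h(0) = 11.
Recurrence: h(n) = h(n-1) + 6, initial: h(0) = 11.
Each step adds 6, so h(n) = h(0) + 6n = 6n + 11.

h(n) = 6n + 11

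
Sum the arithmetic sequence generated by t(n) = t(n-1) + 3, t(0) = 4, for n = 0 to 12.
Computing the sequence terms: 4, 7, 10, 13, 16, 19, 22, 25, 28, 31, 34, 37, 40
Adding these values together:

286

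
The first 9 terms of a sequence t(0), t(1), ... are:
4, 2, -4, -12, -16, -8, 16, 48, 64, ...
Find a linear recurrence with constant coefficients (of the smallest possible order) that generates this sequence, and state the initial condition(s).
Look for the lowest-order linear relation among consecutive terms.
Observation: t(n) - 2·t(n-1) - (-2)·t(n-2) = 0 holds for the shown terms, and no order-1 relation t(n) = α·t(n-1) + β fits.
Check at n=3: 2·-4 + (-2)·2 = -12. ✓

t(n) = 2t(n-1) - 2t(n-2), t(0) = 4, t(1) = 2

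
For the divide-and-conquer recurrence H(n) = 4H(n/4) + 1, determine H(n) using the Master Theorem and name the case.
Master Theorem template: H(n) = a·H(n/b) + f(n).
Here: a=4, b=4, f(n)=1
Compute log_b(a) = log_4(4) = 1.
f(n) = 1 = O(n^(1-ε)) with ε = 1. Case 1: H(n) = Θ(n^log_b(a)) = Θ(n).

Case 1: H(n) = Θ(n)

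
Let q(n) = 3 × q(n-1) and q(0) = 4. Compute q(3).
Computing step by step:
q(0) = 4
q(1) = 3 × 4 = 12
q(2) = 3 × 12 = 36
q(3) = 3 × 36 = 108

108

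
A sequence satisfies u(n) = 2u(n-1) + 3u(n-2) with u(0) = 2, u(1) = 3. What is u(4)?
Computing the sequence terms:
2, 3, 12, 33, 102

102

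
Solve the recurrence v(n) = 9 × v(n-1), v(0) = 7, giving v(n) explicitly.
Recurrence: v(n) = 9 × v(n-1), initial: v(0) = 7.
Each term is 9 times the previous, so this is geometric with ratio 9. After n steps: v(n) = v(0)·9ⁿ = 7·9ⁿ.

v(n) = 7·9ⁿ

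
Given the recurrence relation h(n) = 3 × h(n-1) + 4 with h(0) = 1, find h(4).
Computing step by step:
h(0) = 1
h(1) = 3 × 1 + 4 = 7
h(2) = 3 × 7 + 4 = 25
h(3) = 3 × 25 + 4 = 79
h(4) = 3 × 79 + 4 = 241

241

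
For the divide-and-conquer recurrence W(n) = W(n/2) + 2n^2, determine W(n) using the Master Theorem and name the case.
Master Theorem template: W(n) = a·W(n/b) + f(n).
Here: a=1, b=2, f(n)=2n^2
Compute log_b(a) = log_2(1) = 0.
f(n) = 2n^2 = Ω(n^(0+ε)) with ε = 2, and the regularity condition holds (a·f(n/b) = (a/b^2)·f(n) with a/b^2 = 2^-2 < 1). Case 3: W(n) = Θ(f(n)) = Θ(n^2).

Case 3: W(n) = Θ(n^2)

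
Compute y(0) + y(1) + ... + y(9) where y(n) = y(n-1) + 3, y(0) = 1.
Computing the sequence terms: 1, 4, 7, 10, 13, 16, 19, 22, 25, 28
Adding these values together:

145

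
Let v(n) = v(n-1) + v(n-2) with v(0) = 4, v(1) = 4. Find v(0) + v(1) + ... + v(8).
Computing the sequence terms: 4, 4, 8, 12, 20, 32, 52, 84, 136
Adding these values together:

352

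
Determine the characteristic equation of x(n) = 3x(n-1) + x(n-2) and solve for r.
Substitute x(n) = rⁿ and divide through by rⁿ⁻²: r² - 3r - 1 = 0
Discriminant: 3² + 4·1 = 13, not a perfect square, so by the quadratic formula r = (3 ± √13)/2.
General solution: x(n) = A·r₁ⁿ + B·r₂ⁿ where r₁,r₂ = (3 ± √13)/2

Characteristic: r² - 3r - 1 = 0, Roots: r = (3 ± √13)/2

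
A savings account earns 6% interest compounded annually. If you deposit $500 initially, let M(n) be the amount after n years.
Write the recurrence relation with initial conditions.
Each year the balance grows by 6%, i.e. is multiplied by 1 + 6/100 = 1.06, so M(n) = 1.06 × M(n-1). The initial deposit gives M(0) = 500.
Unrolling gives the closed form M(n) = 500 × (1.06)ⁿ.

M(n) = 1.06 × M(n-1), M(0) = 500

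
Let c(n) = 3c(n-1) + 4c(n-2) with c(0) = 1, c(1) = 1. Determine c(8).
Computing the sequence terms:
1, 1, 7, 25, 103, 409, 1639, 6553, 26215

26215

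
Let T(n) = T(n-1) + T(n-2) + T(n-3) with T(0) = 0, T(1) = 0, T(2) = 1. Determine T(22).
Computing the sequence terms:
0, 0, 1, 1, 2, 4, 7, 13, 24, 44, 81, 149, 274, 504, 927, 1705, 3136, 5768, 10609, 19513, 35890, 66012, 121415

121415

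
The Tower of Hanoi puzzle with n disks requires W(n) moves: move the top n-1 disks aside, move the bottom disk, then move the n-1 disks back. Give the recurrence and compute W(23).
Moving n disks = move the top n-1 disks aside (W(n-1) moves) + move the largest disk (1 move) + move the n-1 disks back on top (W(n-1) moves), so W(n) = 2W(n-1) + 1, with W(1) = 1 (a single disk takes one move).
First terms: 1, 3, 7, 15, 31, 63, … — each is one less than a power of 2. Indeed W(n) + 1 = 2(W(n-1) + 1) with W(1) + 1 = 2, so W(n) + 1 = 2ⁿ and W(n) = 2ⁿ - 1.
Hence W(23) = 2^23 - 1 = 8388608 - 1 = 8388607.

W(n) = 2W(n-1) + 1, W(1) = 1; W(23) = 8388607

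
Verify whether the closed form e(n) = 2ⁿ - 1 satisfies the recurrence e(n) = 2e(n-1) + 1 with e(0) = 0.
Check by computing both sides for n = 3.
From the recurrence with e(0) = 0:
  e(0) = 0, e(1) = 1, e(2) = 3, e(3) = 7
  so the recurrence gives e(3) = 7.
From the proposed closed form e(n) = 2ⁿ - 1:
  e(3) = 7.
Both sides give 7 at n = 3, and the initial condition(s) match, so the closed form is consistent.

Yes, the closed form is correct.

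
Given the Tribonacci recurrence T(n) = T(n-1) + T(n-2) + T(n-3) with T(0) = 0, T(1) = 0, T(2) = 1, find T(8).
Computing the sequence terms:
0, 0, 1, 1, 2, 4, 7, 13, 24

24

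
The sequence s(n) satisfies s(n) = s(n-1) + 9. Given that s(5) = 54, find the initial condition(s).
s(5) = s(0) + 5·9, so s(0) = 54 - 45 = 9.

s(0) = 9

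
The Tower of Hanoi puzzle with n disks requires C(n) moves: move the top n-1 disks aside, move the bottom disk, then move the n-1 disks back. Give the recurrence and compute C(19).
Moving n disks = move the top n-1 disks aside (C(n-1) moves) + move the largest disk (1 move) + move the n-1 disks back on top (C(n-1) moves), so C(n) = 2C(n-1) + 1, with C(1) = 1 (a single disk takes one move).
First terms: 1, 3, 7, 15, 31, 63, … — each is one less than a power of 2. Indeed C(n) + 1 = 2(C(n-1) + 1) with C(1) + 1 = 2, so C(n) + 1 = 2ⁿ and C(n) = 2ⁿ - 1.
Hence C(19) = 2^19 - 1 = 524288 - 1 = 524287.

C(n) = 2C(n-1) + 1, C(1) = 1; C(19) = 524287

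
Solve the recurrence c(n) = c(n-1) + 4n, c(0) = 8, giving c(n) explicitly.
Recurrence: c(n) = c(n-1) + 4n, initial: c(0) = 8.
Telescoping: c(n) = c(0) + 4·Σᵢ₌₁ⁿ i = 8 + 4·n(n+1)/2.

c(n) = 4·n(n+1)/2 + 8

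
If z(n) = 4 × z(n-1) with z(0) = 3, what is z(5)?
Computing step by step:
z(0) = 3
z(1) = 4 × 3 = 12
z(2) = 4 × 12 = 48
z(3) = 4 × 48 = 192
z(4) = 4 × 192 = 768
z(5) = 4 × 768 = 3072

3072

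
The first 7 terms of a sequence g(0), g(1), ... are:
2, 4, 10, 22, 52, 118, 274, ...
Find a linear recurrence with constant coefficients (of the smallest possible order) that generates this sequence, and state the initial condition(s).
Look for the lowest-order linear relation among consecutive terms.
Observation: g(n) - 1·g(n-1) - (3)·g(n-2) = 0 holds for the shown terms, and no order-1 relation g(n) = α·g(n-1) + β fits.
Check at n=3: 1·10 + (3)·4 = 22. ✓

g(n) = g(n-1) + 3g(n-2), g(0) = 2, g(1) = 4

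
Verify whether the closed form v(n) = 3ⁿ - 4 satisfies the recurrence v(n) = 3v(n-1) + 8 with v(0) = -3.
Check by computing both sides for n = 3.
From the recurrence with v(0) = -3:
  v(0) = -3, v(1) = -1, v(2) = 5, v(3) = 23
  so the recurrence gives v(3) = 23.
From the proposed closed form v(n) = 3ⁿ - 4:
  v(3) = 23.
Both sides give 23 at n = 3, and the initial condition(s) match, so the closed form is consistent.

Yes, the closed form is correct.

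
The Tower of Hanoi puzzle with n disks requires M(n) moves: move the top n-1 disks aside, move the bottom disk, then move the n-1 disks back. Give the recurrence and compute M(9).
Moving n disks = move the top n-1 disks aside (M(n-1) moves) + move the largest disk (1 move) + move the n-1 disks back on top (M(n-1) moves), so M(n) = 2M(n-1) + 1, with M(1) = 1 (a single disk takes one move).
First terms: 1, 3, 7, 15, 31, 63, … — each is one less than a power of 2. Indeed M(n) + 1 = 2(M(n-1) + 1) with M(1) + 1 = 2, so M(n) + 1 = 2ⁿ and M(n) = 2ⁿ - 1.
Hence M(9) = 2^9 - 1 = 512 - 1 = 511.

M(n) = 2M(n-1) + 1, M(1) = 1; M(9) = 511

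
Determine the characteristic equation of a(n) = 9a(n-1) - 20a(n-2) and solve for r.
Substitute a(n) = rⁿ and divide through by rⁿ⁻²: r² - 9r + 20 = 0
Factor: (r - 5)(r - 4) = 0, so r = 5, 4.
General solution: a(n) = A·5ⁿ + B·4ⁿ

Characteristic: r² - 9r + 20 = 0, Roots: r = 5, 4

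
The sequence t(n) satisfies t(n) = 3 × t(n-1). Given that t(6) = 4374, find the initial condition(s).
In general t(n) = 3ⁿ · t(0). At n = 6: t(0) = t(6) / 3^6 = 4374 / 729 = 6.

t(0) = 6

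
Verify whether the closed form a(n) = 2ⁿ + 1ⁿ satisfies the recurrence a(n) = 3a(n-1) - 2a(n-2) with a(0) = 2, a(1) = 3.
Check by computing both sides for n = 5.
From the recurrence with a(0) = 2, a(1) = 3:
  a(0) = 2, a(1) = 3, a(2) = 5, a(3) = 9, a(4) = 17, a(5) = 33
  so the recurrence gives a(5) = 33.
From the proposed closed form a(n) = 2ⁿ + 1ⁿ:
  a(5) = 33.
Both sides give 33 at n = 5, and the initial condition(s) match, so the closed form is consistent.

Yes, the closed form is correct.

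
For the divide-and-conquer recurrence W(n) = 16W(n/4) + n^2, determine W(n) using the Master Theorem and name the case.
Master Theorem template: W(n) = a·W(n/b) + f(n).
Here: a=16, b=4, f(n)=n^2
Compute log_b(a) = log_4(16) = 2.
f(n) = n^2 = Θ(n^2). Case 2: W(n) = Θ(n^2 log n).

Case 2: W(n) = Θ(n^2 log n)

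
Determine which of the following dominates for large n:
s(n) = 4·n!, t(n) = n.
Comparing growth rates:
Growth-rate hierarchy: log n ≺ any polynomial ≺ any exponential cⁿ (c>1) ≺ n! ≺ nⁿ.
factorial dominates polynomial degree 1 asymptotically.

s(n) grows faster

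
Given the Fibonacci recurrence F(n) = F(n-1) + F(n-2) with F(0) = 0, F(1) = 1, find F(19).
Computing the sequence terms:
0, 1, 1, 2, 3, 5, 8, 13, 21, 34, 55, 89, 144, 233, 377, 610, 987, 1597, 2584, 4181

4181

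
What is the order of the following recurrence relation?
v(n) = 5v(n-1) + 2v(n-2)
The order is the largest lag k for which v(n-k) appears. Here the deepest term is v(n-2), so the order is 2.

Order 2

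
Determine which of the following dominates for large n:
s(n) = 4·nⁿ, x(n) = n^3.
Comparing growth rates:
Growth-rate hierarchy: log n ≺ any polynomial ≺ any exponential cⁿ (c>1) ≺ n! ≺ nⁿ.
super-exponential nⁿ dominates polynomial degree 3 asymptotically.

s(n) grows faster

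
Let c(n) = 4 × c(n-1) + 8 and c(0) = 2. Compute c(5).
Computing step by step:
c(0) = 2
c(1) = 4 × 2 + 8 = 16
c(2) = 4 × 16 + 8 = 72
c(3) = 4 × 72 + 8 = 296
c(4) = 4 × 296 + 8 = 1192
c(5) = 4 × 1192 + 8 = 4776

4776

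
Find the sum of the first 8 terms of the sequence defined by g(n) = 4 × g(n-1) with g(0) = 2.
Computing the sequence terms: 2, 8, 32, 128, 512, 2048, 8192, 32768
Adding these values together:

43690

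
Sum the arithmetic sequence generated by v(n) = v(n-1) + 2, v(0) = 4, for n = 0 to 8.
Computing the sequence terms: 4, 6, 8, 10, 12, 14, 16, 18, 20
Adding these values together:

108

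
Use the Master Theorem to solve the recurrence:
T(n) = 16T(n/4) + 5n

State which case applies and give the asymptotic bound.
Master Theorem template: T(n) = a·T(n/b) + f(n).
Here: a=16, b=4, f(n)=5n
Compute log_b(a) = log_4(16) = 2.
f(n) = 5n = O(n^(2-ε)) with ε = 1. Case 1: T(n) = Θ(n^log_b(a)) = Θ(n^2).

Case 1: T(n) = Θ(n^2)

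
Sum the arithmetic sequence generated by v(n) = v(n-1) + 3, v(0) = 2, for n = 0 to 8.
Computing the sequence terms: 2, 5, 8, 11, 14, 17, 20, 23, 26
Adding these values together:

126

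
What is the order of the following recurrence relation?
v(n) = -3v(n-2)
The order is the largest lag k for which v(n-k) appears. Here the deepest term is v(n-2), so the order is 2.

Order 2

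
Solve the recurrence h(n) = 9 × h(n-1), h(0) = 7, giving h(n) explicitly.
Recurrence: h(n) = 9 × h(n-1), initial: h(0) = 7.
Each term is 9 times the previous, so this is geometric with ratio 9. After n steps: h(n) = h(0)·9ⁿ = 7·9ⁿ.

h(n) = 7·9ⁿ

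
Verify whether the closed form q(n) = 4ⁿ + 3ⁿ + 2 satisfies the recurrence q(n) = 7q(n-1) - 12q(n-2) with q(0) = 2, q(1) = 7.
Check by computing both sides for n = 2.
From the recurrence with q(0) = 2, q(1) = 7:
  q(0) = 2, q(1) = 7, q(2) = 25
  so the recurrence gives q(2) = 25.
From the proposed closed form q(n) = 4ⁿ + 3ⁿ + 2:
  q(2) = 27.
The recurrence gives 25 but the closed form gives 27, so the closed form does not satisfy the recurrence.

No, the closed form is incorrect.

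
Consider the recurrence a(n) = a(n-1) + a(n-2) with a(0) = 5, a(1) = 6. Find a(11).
Computing the sequence terms:
5, 6, 11, 17, 28, 45, 73, 118, 191, 309, 500, 809

809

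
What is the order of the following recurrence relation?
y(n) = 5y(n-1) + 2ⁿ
The order is the largest lag k for which y(n-k) appears. Here the deepest term is y(n-1) (the 2ⁿ term is non-homogeneous and does not affect the order), so the order is 1.

Order 1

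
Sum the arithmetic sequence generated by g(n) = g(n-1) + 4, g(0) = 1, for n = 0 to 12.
Computing the sequence terms: 1, 5, 9, 13, 17, 21, 25, 29, 33, 37, 41, 45, 49
Adding these values together:

325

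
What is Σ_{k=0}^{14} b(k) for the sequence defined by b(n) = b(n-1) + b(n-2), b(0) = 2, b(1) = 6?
Computing the sequence terms: 2, 6, 8, 14, 22, 36, 58, 94, 152, 246, 398, 644, 1042, 1686, 2728
Adding these values together:

7136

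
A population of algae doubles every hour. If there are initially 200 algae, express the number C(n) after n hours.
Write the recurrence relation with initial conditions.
Each hour multiplies the count by 2, so the count after n hours depends only on the count after n-1 hours: C(n) = 2 × C(n-1). The starting count gives C(0) = 200.
Unrolling n times gives the closed form C(n) = 200 × 2ⁿ.

C(n) = 2 × C(n-1), C(0) = 200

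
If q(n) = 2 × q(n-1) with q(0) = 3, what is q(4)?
Computing step by step:
q(0) = 3
q(1) = 2 × 3 = 6
q(2) = 2 × 6 = 12
q(3) = 2 × 12 = 24
q(4) = 2 × 24 = 48

48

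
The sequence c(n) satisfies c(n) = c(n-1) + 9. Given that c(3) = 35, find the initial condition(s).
c(3) = c(0) + 3·9, so c(0) = 35 - 27 = 8.

c(0) = 8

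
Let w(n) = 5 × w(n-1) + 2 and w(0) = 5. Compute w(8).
Computing step by step:
w(0) = 5
w(1) = 5 × 5 + 2 = 27
w(2) = 5 × 27 + 2 = 137
w(3) = 5 × 137 + 2 = 687
w(4) = 5 × 687 + 2 = 3437
w(5) = 5 × 3437 + 2 = 17187
w(6) = 5 × 17187 + 2 = 85937
w(7) = 5 × 85937 + 2 = 429687
w(8) = 5 × 429687 + 2 = 2148437

2148437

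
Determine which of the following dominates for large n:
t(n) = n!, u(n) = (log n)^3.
Comparing growth rates:
Growth-rate hierarchy: log n ≺ any polynomial ≺ any exponential cⁿ (c>1) ≺ n! ≺ nⁿ.
factorial dominates polylogarithmic (log n)^3 asymptotically.

t(n) grows faster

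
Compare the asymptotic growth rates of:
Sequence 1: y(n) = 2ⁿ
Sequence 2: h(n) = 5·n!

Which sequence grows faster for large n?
Comparing growth rates:
Growth-rate hierarchy: log n ≺ any polynomial ≺ any exponential cⁿ (c>1) ≺ n! ≺ nⁿ.
factorial dominates exponential base 2 asymptotically.

h(n) grows faster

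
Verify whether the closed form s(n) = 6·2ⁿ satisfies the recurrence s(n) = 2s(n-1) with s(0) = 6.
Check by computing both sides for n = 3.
From the recurrence with s(0) = 6:
  s(0) = 6, s(1) = 12, s(2) = 24, s(3) = 48
  so the recurrence gives s(3) = 48.
From the proposed closed form s(n) = 6·2ⁿ:
  s(3) = 48.
Both sides give 48 at n = 3, and the initial condition(s) match, so the closed form is consistent.

Yes, the closed form is correct.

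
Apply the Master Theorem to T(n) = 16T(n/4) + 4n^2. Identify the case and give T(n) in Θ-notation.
Master Theorem template: T(n) = a·T(n/b) + f(n).
Here: a=16, b=4, f(n)=4n^2
Compute log_b(a) = log_4(16) = 2.
f(n) = 4n^2 = Θ(n^2). Case 2: T(n) = Θ(n^2 log n).

Case 2: T(n) = Θ(n^2 log n)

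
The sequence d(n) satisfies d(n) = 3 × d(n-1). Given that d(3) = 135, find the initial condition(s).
In general d(n) = 3ⁿ · d(0). At n = 3: d(0) = d(3) / 3^3 = 135 / 27 = 5.

d(0) = 5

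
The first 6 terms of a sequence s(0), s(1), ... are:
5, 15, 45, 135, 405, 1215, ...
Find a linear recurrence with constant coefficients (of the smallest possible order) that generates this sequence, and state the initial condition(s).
Look for the lowest-order linear relation among consecutive terms.
Observation: each term is 3× the previous.
Check at n=2: 3·15 = 45. ✓

s(n) = 3 × s(n-1), s(0) = 5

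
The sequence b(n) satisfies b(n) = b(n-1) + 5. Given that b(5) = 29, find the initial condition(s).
b(5) = b(0) + 5·5, so b(0) = 29 - 25 = 4.

b(0) = 4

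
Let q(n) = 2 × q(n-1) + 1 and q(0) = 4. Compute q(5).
Computing step by step:
q(0) = 4
q(1) = 2 × 4 + 1 = 9
q(2) = 2 × 9 + 1 = 19
q(3) = 2 × 19 + 1 = 39
q(4) = 2 × 39 + 1 = 79
q(5) = 2 × 79 + 1 = 159

159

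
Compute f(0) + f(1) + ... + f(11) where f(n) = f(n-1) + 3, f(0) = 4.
Computing the sequence terms: 4, 7, 10, 13, 16, 19, 22, 25, 28, 31, 34, 37
Adding these values together:

246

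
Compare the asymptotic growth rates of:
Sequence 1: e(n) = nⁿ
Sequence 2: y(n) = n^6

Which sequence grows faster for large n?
Comparing growth rates:
Growth-rate hierarchy: log n ≺ any polynomial ≺ any exponential cⁿ (c>1) ≺ n! ≺ nⁿ.
super-exponential nⁿ dominates polynomial degree 6 asymptotically.

e(n) grows faster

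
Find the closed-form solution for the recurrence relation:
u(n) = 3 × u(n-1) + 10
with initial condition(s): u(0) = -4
Recurrence: u(n) = 3 × u(n-1) + 10, initial: u(0) = -4.
Try u(n) = A·3ⁿ + C. Substituting: A·3ⁿ + C = 3(A·3ⁿ⁻¹ + C) + 10 = A·3ⁿ + 3C + 10, so C = 3C + 10, giving C = -5. Then u(0) = A - 5 = -4 gives A = 1.

u(n) = 3ⁿ - 5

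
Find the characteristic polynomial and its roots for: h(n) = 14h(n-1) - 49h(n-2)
Substitute h(n) = rⁿ and divide through by rⁿ⁻²: r² - 14r + 49 = 0
Factor: (r - 7)² = 0, so r = 7 (double root).
General solution: h(n) = (A + Bn)·7ⁿ

Characteristic: r² - 14r + 49 = 0, Roots: r = 7 (double root)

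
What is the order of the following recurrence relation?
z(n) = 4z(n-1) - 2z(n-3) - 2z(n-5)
The order is the largest lag k for which z(n-k) appears. Here the deepest term is z(n-5), so the order is 5.

Order 5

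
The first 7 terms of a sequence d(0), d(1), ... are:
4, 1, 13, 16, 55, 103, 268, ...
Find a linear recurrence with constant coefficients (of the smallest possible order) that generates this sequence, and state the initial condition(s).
Look for the lowest-order linear relation among consecutive terms.
Observation: d(n) - 1·d(n-1) - (3)·d(n-2) = 0 holds for the shown terms, and no order-1 relation d(n) = α·d(n-1) + β fits.
Check at n=3: 1·13 + (3)·1 = 16. ✓

d(n) = d(n-1) + 3d(n-2), d(0) = 4, d(1) = 1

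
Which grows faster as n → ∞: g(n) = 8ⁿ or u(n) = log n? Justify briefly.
Comparing growth rates:
Growth-rate hierarchy: log n ≺ any polynomial ≺ any exponential cⁿ (c>1) ≺ n! ≺ nⁿ.
exponential base 8 dominates logarithmic asymptotically.

g(n) grows faster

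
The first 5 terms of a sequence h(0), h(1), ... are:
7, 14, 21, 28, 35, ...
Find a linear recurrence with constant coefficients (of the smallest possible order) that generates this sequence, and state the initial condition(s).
Look for the lowest-order linear relation among consecutive terms.
Observation: consecutive differences are constant (= 7).
Check at n=2: 1·14 + 7 = 21. ✓

h(n) = h(n-1) + 7, h(0) = 7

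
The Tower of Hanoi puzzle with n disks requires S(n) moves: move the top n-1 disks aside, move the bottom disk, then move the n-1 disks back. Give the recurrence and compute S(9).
Moving n disks = move the top n-1 disks aside (S(n-1) moves) + move the largest disk (1 move) + move the n-1 disks back on top (S(n-1) moves), so S(n) = 2S(n-1) + 1, with S(1) = 1 (a single disk takes one move).
First terms: 1, 3, 7, 15, 31, 63, … — each is one less than a power of 2. Indeed S(n) + 1 = 2(S(n-1) + 1) with S(1) + 1 = 2, so S(n) + 1 = 2ⁿ and S(n) = 2ⁿ - 1.
Hence S(9) = 2^9 - 1 = 512 - 1 = 511.

S(n) = 2S(n-1) + 1, S(1) = 1; S(9) = 511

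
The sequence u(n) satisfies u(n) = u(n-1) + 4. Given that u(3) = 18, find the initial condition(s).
u(3) = u(0) + 3·4, so u(0) = 18 - 12 = 6.

u(0) = 6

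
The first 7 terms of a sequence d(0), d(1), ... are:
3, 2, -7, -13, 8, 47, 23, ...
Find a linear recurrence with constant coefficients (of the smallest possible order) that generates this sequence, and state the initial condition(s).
Look for the lowest-order linear relation among consecutive terms.
Observation: d(n) - 1·d(n-1) - (-3)·d(n-2) = 0 holds for the shown terms, and no order-1 relation d(n) = α·d(n-1) + β fits.
Check at n=3: 1·-7 + (-3)·2 = -13. ✓

d(n) = d(n-1) - 3d(n-2), d(0) = 3, d(1) = 2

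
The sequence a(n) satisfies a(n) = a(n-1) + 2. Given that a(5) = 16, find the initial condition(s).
a(5) = a(0) + 5·2, so a(0) = 16 - 10 = 6.

a(0) = 6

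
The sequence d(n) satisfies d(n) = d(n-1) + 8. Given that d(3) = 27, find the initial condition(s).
d(3) = d(0) + 3·8, so d(0) = 27 - 24 = 3.

d(0) = 3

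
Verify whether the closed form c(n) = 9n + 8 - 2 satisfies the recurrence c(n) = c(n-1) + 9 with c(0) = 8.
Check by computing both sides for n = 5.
From the recurrence with c(0) = 8:
  c(0) = 8, c(1) = 17, c(2) = 26, c(3) = 35, c(4) = 44, c(5) = 53
  so the recurrence gives c(5) = 53.
From the proposed closed form c(n) = 9n + 8 - 2:
  c(5) = 51.
The recurrence gives 53 but the closed form gives 51, so the closed form does not satisfy the recurrence.

No, the closed form is incorrect.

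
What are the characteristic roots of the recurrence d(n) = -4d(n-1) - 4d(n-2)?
Substitute d(n) = rⁿ and divide through by rⁿ⁻²: r² + 4r + 4 = 0
Factor: (r + 2)² = 0, so r = -2 (double root).
General solution: d(n) = (A + Bn)·(-2)ⁿ

Characteristic: r² + 4r + 4 = 0, Roots: r = -2 (double root)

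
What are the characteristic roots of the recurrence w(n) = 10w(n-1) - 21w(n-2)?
Substitute w(n) = rⁿ and divide through by rⁿ⁻²: r² - 10r + 21 = 0
Factor: (r - 7)(r - 3) = 0, so r = 7, 3.
General solution: w(n) = A·7ⁿ + B·3ⁿ

Characteristic: r² - 10r + 21 = 0, Roots: r = 7, 3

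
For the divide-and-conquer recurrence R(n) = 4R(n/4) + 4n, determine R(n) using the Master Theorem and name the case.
Master Theorem template: R(n) = a·R(n/b) + f(n).
Here: a=4, b=4, f(n)=4n
Compute log_b(a) = log_4(4) = 1.
f(n) = 4n = Θ(n). Case 2: R(n) = Θ(n log n).

Case 2: R(n) = Θ(n log n)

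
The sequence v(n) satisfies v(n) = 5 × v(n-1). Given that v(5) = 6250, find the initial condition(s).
In general v(n) = 5ⁿ · v(0). At n = 5: v(0) = v(5) / 5^5 = 6250 / 3125 = 2.

v(0) = 2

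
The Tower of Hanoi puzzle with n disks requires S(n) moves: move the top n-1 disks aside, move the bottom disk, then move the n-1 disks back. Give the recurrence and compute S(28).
Moving n disks = move the top n-1 disks aside (S(n-1) moves) + move the largest disk (1 move) + move the n-1 disks back on top (S(n-1) moves), so S(n) = 2S(n-1) + 1, with S(1) = 1 (a single disk takes one move).
First terms: 1, 3, 7, 15, 31, 63, … — each is one less than a power of 2. Indeed S(n) + 1 = 2(S(n-1) + 1) with S(1) + 1 = 2, so S(n) + 1 = 2ⁿ and S(n) = 2ⁿ - 1.
Hence S(28) = 2^28 - 1 = 268435456 - 1 = 268435455.

S(n) = 2S(n-1) + 1, S(1) = 1; S(28) = 268435455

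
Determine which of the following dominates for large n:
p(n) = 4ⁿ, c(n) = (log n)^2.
Comparing growth rates:
Growth-rate hierarchy: log n ≺ any polynomial ≺ any exponential cⁿ (c>1) ≺ n! ≺ nⁿ.
exponential base 4 dominates polylogarithmic (log n)^2 asymptotically.

p(n) grows faster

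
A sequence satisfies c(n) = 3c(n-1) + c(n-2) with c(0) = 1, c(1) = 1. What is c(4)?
Computing the sequence terms:
1, 1, 4, 13, 43

43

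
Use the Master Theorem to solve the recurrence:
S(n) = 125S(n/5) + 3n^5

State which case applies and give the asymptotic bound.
Master Theorem template: S(n) = a·S(n/b) + f(n).
Here: a=125, b=5, f(n)=3n^5
Compute log_b(a) = log_5(125) = 3.
f(n) = 3n^5 = Ω(n^(3+ε)) with ε = 2, and the regularity condition holds (a·f(n/b) = (a/b^5)·f(n) with a/b^5 = 5^-2 < 1). Case 3: S(n) = Θ(f(n)) = Θ(n^5).

Case 3: S(n) = Θ(n^5)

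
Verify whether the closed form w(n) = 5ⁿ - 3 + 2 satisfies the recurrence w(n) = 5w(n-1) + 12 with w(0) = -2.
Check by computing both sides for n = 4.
From the recurrence with w(0) = -2:
  w(0) = -2, w(1) = 2, w(2) = 22, w(3) = 122, w(4) = 622
  so the recurrence gives w(4) = 622.
From the proposed closed form w(n) = 5ⁿ - 3 + 2:
  w(4) = 624.
The recurrence gives 622 but the closed form gives 624, so the closed form does not satisfy the recurrence.

No, the closed form is incorrect.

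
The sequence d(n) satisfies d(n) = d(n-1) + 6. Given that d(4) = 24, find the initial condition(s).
d(4) = d(0) + 4·6, so d(0) = 24 - 24 = 0.

d(0) = 0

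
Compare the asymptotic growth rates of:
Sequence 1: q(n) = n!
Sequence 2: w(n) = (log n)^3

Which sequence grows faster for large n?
Comparing growth rates:
Growth-rate hierarchy: log n ≺ any polynomial ≺ any exponential cⁿ (c>1) ≺ n! ≺ nⁿ.
factorial dominates polylogarithmic (log n)^3 asymptotically.

q(n) grows faster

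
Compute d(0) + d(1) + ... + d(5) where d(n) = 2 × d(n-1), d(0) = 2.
Computing the sequence terms: 2, 4, 8, 16, 32, 64
Adding these values together:

126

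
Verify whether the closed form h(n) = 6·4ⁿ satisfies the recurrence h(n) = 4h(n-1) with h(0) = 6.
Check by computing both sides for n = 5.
From the recurrence with h(0) = 6:
  h(0) = 6, h(1) = 24, h(2) = 96, h(3) = 384, h(4) = 1536, h(5) = 6144
  so the recurrence gives h(5) = 6144.
From the proposed closed form h(n) = 6·4ⁿ:
  h(5) = 6144.
Both sides give 6144 at n = 5, and the initial condition(s) match, so the closed form is consistent.

Yes, the closed form is correct.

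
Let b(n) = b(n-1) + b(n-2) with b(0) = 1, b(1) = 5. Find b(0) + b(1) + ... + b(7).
Computing the sequence terms: 1, 5, 6, 11, 17, 28, 45, 73
Adding these values together:

186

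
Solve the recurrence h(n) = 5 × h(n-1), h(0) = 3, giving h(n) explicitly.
Recurrence: h(n) = 5 × h(n-1), initial: h(0) = 3.
Each term is 5 times the previous, so this is geometric with ratio 5. After n steps: h(n) = h(0)·5ⁿ = 3·5ⁿ.

h(n) = 3·5ⁿ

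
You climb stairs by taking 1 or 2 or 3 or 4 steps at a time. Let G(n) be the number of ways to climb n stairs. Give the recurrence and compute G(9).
Condition on the size of the last step (1 to 4): before it there were n-1, …, n-4 stairs climbed, and these cases are disjoint, so G(n) = G(n-1) + G(n-2) + G(n-3) + G(n-4) (order-4 linear recurrence).
Initial conditions by direct count (compositions of i into parts ≤ 4): G(1) = 1; G(2) = 2; G(3) = 4; G(4) = 8.
Iterating the recurrence: G(5) = 15, G(6) = 29, G(7) = 56, G(8) = 108, G(9) = 208.

G(n) = G(n-1) + G(n-2) + G(n-3) + G(n-4), G(1) = 1, G(2) = 2, G(3) = 4, G(4) = 8; G(9) = 208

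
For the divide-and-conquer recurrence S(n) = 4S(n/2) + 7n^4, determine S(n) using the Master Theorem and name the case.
Master Theorem template: S(n) = a·S(n/b) + f(n).
Here: a=4, b=2, f(n)=7n^4
Compute log_b(a) = log_2(4) = 2.
f(n) = 7n^4 = Ω(n^(2+ε)) with ε = 2, and the regularity condition holds (a·f(n/b) = (a/b^4)·f(n) with a/b^4 = 2^-2 < 1). Case 3: S(n) = Θ(f(n)) = Θ(n^4).

Case 3: S(n) = Θ(n^4)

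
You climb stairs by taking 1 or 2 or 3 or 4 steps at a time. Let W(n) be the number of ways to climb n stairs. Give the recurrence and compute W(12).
Condition on the size of the last step (1 to 4): before it there were n-1, …, n-4 stairs climbed, and these cases are disjoint, so W(n) = W(n-1) + W(n-2) + W(n-3) + W(n-4) (order-4 linear recurrence).
Initial conditions by direct count (compositions of i into parts ≤ 4): W(1) = 1; W(2) = 2; W(3) = 4; W(4) = 8.
Iterating the recurrence: W(5) = 15, W(6) = 29, W(7) = 56, W(8) = 108, W(9) = 208, W(10) = 401, W(11) = 773, W(12) = 1490.

W(n) = W(n-1) + W(n-2) + W(n-3) + W(n-4), W(1) = 1, W(2) = 2, W(3) = 4, W(4) = 8; W(12) = 1490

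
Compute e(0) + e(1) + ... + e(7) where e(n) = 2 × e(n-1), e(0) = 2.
Computing the sequence terms: 2, 4, 8, 16, 32, 64, 128, 256
Adding these values together:

510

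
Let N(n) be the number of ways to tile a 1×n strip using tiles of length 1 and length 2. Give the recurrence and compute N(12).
Condition on the last tile: it has length 1 (leaving a 1×(n-1) strip) or length 2 (leaving a 1×(n-2) strip), so N(n) = N(n-1) + N(n-2) (order-2 linear recurrence).
For 0 ≤ i < 2 only unit tiles fit, so N(i) = 1.
Iterating the recurrence: N(2) = 2, N(3) = 3, N(4) = 5, N(5) = 8, N(6) = 13, N(7) = 21, N(8) = 34, N(9) = 55, N(10) = 89, N(11) = 144, N(12) = 233.

N(n) = N(n-1) + N(n-2), with N(i) = 1 for 0 ≤ i < 2; N(12) = 233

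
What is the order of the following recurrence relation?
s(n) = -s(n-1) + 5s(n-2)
The order is the largest lag k for which s(n-k) appears. Here the deepest term is s(n-2), so the order is 2.

Order 2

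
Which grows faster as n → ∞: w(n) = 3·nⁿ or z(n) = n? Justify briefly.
Comparing growth rates:
Growth-rate hierarchy: log n ≺ any polynomial ≺ any exponential cⁿ (c>1) ≺ n! ≺ nⁿ.
super-exponential nⁿ dominates polynomial degree 1 asymptotically.

w(n) grows faster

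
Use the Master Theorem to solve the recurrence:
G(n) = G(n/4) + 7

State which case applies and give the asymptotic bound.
Master Theorem template: G(n) = a·G(n/b) + f(n).
Here: a=1, b=4, f(n)=7
Compute log_b(a) = log_4(1) = 0.
f(n) = 7 = Θ(1). Case 2: G(n) = Θ(log n).

Case 2: G(n) = Θ(log n)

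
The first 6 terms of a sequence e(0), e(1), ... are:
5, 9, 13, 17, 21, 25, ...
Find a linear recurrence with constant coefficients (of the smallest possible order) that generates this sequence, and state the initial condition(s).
Look for the lowest-order linear relation among consecutive terms.
Observation: consecutive differences are constant (= 4).
Check at n=2: 1·9 + 4 = 13. ✓

e(n) = e(n-1) + 4, e(0) = 5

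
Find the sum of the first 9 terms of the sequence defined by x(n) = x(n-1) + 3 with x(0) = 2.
Computing the sequence terms: 2, 5, 8, 11, 14, 17, 20, 23, 26
Adding these values together:

126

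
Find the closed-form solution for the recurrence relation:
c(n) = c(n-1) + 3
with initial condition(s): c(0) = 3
Recurrence: c(n) = c(n-1) + 3, initial: c(0) = 3.
Each step adds 3, so c(n) = c(0) + 3n = 3n + 3.

c(n) = 3n + 3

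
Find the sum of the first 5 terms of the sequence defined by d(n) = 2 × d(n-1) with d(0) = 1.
Computing the sequence terms: 1, 2, 4, 8, 16
Adding these values together:

31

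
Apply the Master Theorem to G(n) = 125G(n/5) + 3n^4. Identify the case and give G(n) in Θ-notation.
Master Theorem template: G(n) = a·G(n/b) + f(n).
Here: a=125, b=5, f(n)=3n^4
Compute log_b(a) = log_5(125) = 3.
f(n) = 3n^4 = Ω(n^(3+ε)) with ε = 1, and the regularity condition holds (a·f(n/b) = (a/b^4)·f(n) with a/b^4 = 5^-1 < 1). Case 3: G(n) = Θ(f(n)) = Θ(n^4).

Case 3: G(n) = Θ(n^4)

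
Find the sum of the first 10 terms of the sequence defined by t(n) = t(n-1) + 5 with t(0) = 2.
Computing the sequence terms: 2, 7, 12, 17, 22, 27, 32, 37, 42, 47
Adding these values together:

245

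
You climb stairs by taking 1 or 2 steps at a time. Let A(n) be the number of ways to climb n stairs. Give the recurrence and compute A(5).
Condition on the size of the last step (1 to 2): before it there were n-1, …, n-2 stairs climbed, and these cases are disjoint, so A(n) = A(n-1) + A(n-2) (Fibonacci-type sequence).
Initial conditions by direct count (compositions of i into parts ≤ 2): A(1) = 1; A(2) = 2.
Iterating the recurrence: A(3) = 3, A(4) = 5, A(5) = 8.

A(n) = A(n-1) + A(n-2), A(1) = 1, A(2) = 2; A(5) = 8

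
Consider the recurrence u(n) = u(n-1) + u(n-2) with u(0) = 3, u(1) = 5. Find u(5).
Computing the sequence terms:
3, 5, 8, 13, 21, 34

34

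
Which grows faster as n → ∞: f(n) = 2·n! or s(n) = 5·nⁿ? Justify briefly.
Comparing growth rates:
Growth-rate hierarchy: log n ≺ any polynomial ≺ any exponential cⁿ (c>1) ≺ n! ≺ nⁿ.
super-exponential nⁿ dominates factorial asymptotically.

s(n) grows faster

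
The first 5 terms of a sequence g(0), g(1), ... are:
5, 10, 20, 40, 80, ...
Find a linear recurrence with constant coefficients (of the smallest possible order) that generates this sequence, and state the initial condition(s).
Look for the lowest-order linear relation among consecutive terms.
Observation: each term is 2× the previous.
Check at n=2: 2·10 = 20. ✓

g(n) = 2 × g(n-1), g(0) = 5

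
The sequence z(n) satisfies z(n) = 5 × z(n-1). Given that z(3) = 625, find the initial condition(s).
In general z(n) = 5ⁿ · z(0). At n = 3: z(0) = z(3) / 5^3 = 625 / 125 = 5.

z(0) = 5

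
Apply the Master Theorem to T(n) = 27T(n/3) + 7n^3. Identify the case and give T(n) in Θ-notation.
Master Theorem template: T(n) = a·T(n/b) + f(n).
Here: a=27, b=3, f(n)=7n^3
Compute log_b(a) = log_3(27) = 3.
f(n) = 7n^3 = Θ(n^3). Case 2: T(n) = Θ(n^3 log n).

Case 2: T(n) = Θ(n^3 log n)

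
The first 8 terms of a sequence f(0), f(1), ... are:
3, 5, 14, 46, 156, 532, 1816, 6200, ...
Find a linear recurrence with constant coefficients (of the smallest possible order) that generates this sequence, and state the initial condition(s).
Look for the lowest-order linear relation among consecutive terms.
Observation: f(n) - 4·f(n-1) - (-2)·f(n-2) = 0 holds for the shown terms, and no order-1 relation f(n) = α·f(n-1) + β fits.
Check at n=3: 4·14 + (-2)·5 = 46. ✓

f(n) = 4f(n-1) - 2f(n-2), f(0) = 3, f(1) = 5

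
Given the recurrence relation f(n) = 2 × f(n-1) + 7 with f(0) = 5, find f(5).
Computing step by step:
f(0) = 5
f(1) = 2 × 5 + 7 = 17
f(2) = 2 × 17 + 7 = 41
f(3) = 2 × 41 + 7 = 89
f(4) = 2 × 89 + 7 = 185
f(5) = 2 × 185 + 7 = 377

377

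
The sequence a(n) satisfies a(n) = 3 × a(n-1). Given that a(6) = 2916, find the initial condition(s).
In general a(n) = 3ⁿ · a(0). At n = 6: a(0) = a(6) / 3^6 = 2916 / 729 = 4.

a(0) = 4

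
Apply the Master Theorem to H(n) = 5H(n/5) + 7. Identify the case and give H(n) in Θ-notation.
Master Theorem template: H(n) = a·H(n/b) + f(n).
Here: a=5, b=5, f(n)=7
Compute log_b(a) = log_5(5) = 1.
f(n) = 7 = O(n^(1-ε)) with ε = 1. Case 1: H(n) = Θ(n^log_b(a)) = Θ(n).

Case 1: H(n) = Θ(n)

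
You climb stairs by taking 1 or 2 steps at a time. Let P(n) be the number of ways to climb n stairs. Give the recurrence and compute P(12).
Condition on the size of the last step (1 to 2): before it there were n-1, …, n-2 stairs climbed, and these cases are disjoint, so P(n) = P(n-1) + P(n-2) (Fibonacci-type sequence).
Initial conditions by direct count (compositions of i into parts ≤ 2): P(1) = 1; P(2) = 2.
Iterating the recurrence: P(3) = 3, P(4) = 5, P(5) = 8, P(6) = 13, P(7) = 21, P(8) = 34, P(9) = 55, P(10) = 89, P(11) = 144, P(12) = 233.

P(n) = P(n-1) + P(n-2), P(1) = 1, P(2) = 2; P(12) = 233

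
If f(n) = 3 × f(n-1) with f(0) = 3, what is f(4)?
Computing step by step:
f(0) = 3
f(1) = 3 × 3 = 9
f(2) = 3 × 9 = 27
f(3) = 3 × 27 = 81
f(4) = 3 × 81 = 243

243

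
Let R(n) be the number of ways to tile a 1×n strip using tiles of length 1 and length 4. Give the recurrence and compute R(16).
Condition on the last tile: it has length 1 (leaving a 1×(n-1) strip) or length 4 (leaving a 1×(n-4) strip), so R(n) = R(n-1) + R(n-4) (order-4 linear recurrence).
For 0 ≤ i < 4 only unit tiles fit, so R(i) = 1.
Iterating the recurrence: R(4) = 2, R(5) = 3, R(6) = 4, R(7) = 5, R(8) = 7, R(9) = 10, R(10) = 14, R(11) = 19, R(12) = 26, R(13) = 36, R(14) = 50, R(15) = 69, R(16) = 95.

R(n) = R(n-1) + R(n-4), with R(i) = 1 for 0 ≤ i < 4; R(16) = 95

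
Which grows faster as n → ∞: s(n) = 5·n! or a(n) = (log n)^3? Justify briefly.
Comparing growth rates:
Growth-rate hierarchy: log n ≺ any polynomial ≺ any exponential cⁿ (c>1) ≺ n! ≺ nⁿ.
factorial dominates polylogarithmic (log n)^3 asymptotically.

s(n) grows faster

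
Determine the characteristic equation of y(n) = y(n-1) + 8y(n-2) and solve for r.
Substitute y(n) = rⁿ and divide through by rⁿ⁻²: r² - r - 8 = 0
Discriminant: 1² + 4·8 = 33, not a perfect square, so by the quadratic formula r = (1 ± √33)/2.
General solution: y(n) = A·r₁ⁿ + B·r₂ⁿ where r₁,r₂ = (1 ± √33)/2

Characteristic: r² - r - 8 = 0, Roots: r = (1 ± √33)/2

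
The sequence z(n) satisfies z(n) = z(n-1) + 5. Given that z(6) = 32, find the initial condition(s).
z(6) = z(0) + 6·5, so z(0) = 32 - 30 = 2.

z(0) = 2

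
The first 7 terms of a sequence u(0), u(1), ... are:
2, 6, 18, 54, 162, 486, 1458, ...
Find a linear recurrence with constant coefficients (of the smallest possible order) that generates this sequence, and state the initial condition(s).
Look for the lowest-order linear relation among consecutive terms.
Observation: each term is 3× the previous.
Check at n=2: 3·6 = 18. ✓

u(n) = 3 × u(n-1), u(0) = 2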